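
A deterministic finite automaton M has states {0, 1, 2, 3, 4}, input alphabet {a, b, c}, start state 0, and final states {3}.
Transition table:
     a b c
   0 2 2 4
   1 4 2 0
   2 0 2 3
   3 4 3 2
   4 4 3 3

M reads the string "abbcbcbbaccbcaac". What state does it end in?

3

0 --a--> 2
2 --b--> 2
2 --b--> 2
2 --c--> 3
3 --b--> 3
3 --c--> 2
2 --b--> 2
2 --b--> 2
2 --a--> 0
0 --c--> 4
4 --c--> 3
3 --b--> 3
3 --c--> 2
2 --a--> 0
0 --a--> 2
2 --c--> 3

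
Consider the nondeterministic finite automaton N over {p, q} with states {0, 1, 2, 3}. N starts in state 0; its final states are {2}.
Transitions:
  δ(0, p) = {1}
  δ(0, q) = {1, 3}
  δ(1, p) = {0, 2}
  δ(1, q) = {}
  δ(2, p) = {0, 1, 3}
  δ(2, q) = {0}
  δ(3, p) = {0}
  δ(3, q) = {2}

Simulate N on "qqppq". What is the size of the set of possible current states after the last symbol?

3

Start: {0}
read q: {1, 3}
read q: {2}
read p: {0, 1, 3}
read p: {0, 1, 2}
read q: {0, 1, 3}
Final reachable set {0, 1, 3} has 3 states.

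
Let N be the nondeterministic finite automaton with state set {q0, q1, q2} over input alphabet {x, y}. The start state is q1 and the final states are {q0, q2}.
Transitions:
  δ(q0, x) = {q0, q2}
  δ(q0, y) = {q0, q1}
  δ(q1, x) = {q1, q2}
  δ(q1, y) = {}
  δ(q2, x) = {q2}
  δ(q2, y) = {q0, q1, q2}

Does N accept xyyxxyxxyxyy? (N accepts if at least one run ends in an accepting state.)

accepted

Start: {q1}
read x: {q1, q2}
read y: {q0, q1, q2}
read y: {q0, q1, q2}
read x: {q0, q1, q2}
read x: {q0, q1, q2}
read y: {q0, q1, q2}
read x: {q0, q1, q2}
read x: {q0, q1, q2}
read y: {q0, q1, q2}
read x: {q0, q1, q2}
read y: {q0, q1, q2}
read y: {q0, q1, q2}
Reachable ∩ accepting = {q0, q2} — nonempty.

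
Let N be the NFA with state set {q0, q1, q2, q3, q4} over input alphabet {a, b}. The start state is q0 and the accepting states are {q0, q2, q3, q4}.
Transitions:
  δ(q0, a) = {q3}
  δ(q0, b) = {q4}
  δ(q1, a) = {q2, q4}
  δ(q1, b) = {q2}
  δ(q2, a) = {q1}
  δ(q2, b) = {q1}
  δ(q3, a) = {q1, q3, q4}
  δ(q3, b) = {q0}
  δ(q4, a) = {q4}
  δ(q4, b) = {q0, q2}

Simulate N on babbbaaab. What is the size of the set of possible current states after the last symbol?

Start: {q0}
read b: {q4}
read a: {q4}
read b: {q0, q2}
read b: {q1, q4}
read b: {q0, q2}
read a: {q1, q3}
read a: {q1, q2, q3, q4}
read a: {q1, q2, q3, q4}
read b: {q0, q1, q2}
Final reachable set {q0, q1, q2} has 3 states.

3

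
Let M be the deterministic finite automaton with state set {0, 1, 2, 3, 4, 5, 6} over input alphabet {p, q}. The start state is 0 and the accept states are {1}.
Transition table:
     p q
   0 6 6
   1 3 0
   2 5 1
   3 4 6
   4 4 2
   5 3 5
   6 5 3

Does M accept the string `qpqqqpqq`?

rejected

0 --q--> 6
6 --p--> 5
5 --q--> 5
5 --q--> 5
5 --q--> 5
5 --p--> 3
3 --q--> 6
6 --q--> 3
End in state 3, which is not an accepting state.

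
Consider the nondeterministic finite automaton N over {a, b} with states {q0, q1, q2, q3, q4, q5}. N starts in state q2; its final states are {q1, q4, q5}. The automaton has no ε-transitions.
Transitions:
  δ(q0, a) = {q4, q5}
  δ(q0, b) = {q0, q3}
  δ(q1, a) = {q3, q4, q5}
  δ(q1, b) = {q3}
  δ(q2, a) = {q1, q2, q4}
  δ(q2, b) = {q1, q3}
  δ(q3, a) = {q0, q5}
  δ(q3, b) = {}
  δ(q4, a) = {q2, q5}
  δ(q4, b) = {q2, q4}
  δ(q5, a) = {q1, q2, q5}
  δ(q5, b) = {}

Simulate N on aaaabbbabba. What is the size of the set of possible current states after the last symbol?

Start: {q2}
read a: {q1, q2, q4}
read a: {q1, q2, q3, q4, q5}
read a: {q0, q1, q2, q3, q4, q5}
read a: {q0, q1, q2, q3, q4, q5}
read b: {q0, q1, q2, q3, q4}
read b: {q0, q1, q2, q3, q4}
read b: {q0, q1, q2, q3, q4}
read a: {q0, q1, q2, q3, q4, q5}
read b: {q0, q1, q2, q3, q4}
read b: {q0, q1, q2, q3, q4}
read a: {q0, q1, q2, q3, q4, q5}
Final reachable set {q0, q1, q2, q3, q4, q5} has 6 states.

6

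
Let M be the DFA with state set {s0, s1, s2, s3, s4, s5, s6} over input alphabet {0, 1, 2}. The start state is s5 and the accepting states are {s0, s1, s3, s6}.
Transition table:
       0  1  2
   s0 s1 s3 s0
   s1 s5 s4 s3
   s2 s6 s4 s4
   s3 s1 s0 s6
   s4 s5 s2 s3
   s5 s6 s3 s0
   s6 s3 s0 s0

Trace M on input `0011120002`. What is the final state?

s5 --0--> s6
s6 --0--> s3
s3 --1--> s0
s0 --1--> s3
s3 --1--> s0
s0 --2--> s0
s0 --0--> s1
s1 --0--> s5
s5 --0--> s6
s6 --2--> s0

s0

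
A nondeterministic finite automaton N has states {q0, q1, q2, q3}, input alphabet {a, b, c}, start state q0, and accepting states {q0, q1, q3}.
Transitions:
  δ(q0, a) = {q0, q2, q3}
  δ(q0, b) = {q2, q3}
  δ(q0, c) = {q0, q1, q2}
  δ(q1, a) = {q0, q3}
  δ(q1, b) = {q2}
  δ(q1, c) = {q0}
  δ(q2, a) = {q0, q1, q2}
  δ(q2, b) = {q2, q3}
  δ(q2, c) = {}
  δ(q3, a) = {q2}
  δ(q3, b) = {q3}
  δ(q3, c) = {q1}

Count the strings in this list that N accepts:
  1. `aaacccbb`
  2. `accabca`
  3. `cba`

`aaacccbb`: accepted
`accabca`: accepted
`cba`: accepted

3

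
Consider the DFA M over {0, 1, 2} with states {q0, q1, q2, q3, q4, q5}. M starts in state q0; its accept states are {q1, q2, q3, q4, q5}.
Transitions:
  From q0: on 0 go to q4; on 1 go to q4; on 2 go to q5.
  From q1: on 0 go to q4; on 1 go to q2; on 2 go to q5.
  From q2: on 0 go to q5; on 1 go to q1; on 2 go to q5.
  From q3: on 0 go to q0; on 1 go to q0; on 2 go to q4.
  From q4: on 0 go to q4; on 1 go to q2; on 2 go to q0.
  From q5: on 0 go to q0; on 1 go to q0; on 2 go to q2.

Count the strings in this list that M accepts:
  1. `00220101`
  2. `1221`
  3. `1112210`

2

`00220101`: accepted
`1221`: rejected
`1112210`: accepted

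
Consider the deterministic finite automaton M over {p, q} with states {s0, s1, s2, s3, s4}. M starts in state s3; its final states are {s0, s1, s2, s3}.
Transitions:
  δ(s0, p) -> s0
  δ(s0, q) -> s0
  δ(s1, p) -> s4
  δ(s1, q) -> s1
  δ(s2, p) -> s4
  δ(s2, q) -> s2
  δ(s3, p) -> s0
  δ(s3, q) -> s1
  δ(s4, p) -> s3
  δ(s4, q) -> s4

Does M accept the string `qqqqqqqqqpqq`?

rejected

s3 --q--> s1
s1 --q--> s1
s1 --q--> s1
s1 --q--> s1
s1 --q--> s1
s1 --q--> s1
s1 --q--> s1
s1 --q--> s1
s1 --q--> s1
s1 --p--> s4
s4 --q--> s4
s4 --q--> s4
End in state s4, which is not an accepting state.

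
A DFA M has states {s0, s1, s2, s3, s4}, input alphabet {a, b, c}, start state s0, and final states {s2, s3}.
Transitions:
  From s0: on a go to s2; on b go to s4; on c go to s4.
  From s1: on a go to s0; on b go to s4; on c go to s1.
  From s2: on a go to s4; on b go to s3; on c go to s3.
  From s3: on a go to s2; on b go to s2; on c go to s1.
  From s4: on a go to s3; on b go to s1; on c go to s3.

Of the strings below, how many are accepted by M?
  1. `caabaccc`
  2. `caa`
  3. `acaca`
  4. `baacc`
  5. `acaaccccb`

`caabaccc`: rejected
`caa`: accepted
`acaca`: accepted
`baacc`: rejected
`acaaccccb`: rejected

2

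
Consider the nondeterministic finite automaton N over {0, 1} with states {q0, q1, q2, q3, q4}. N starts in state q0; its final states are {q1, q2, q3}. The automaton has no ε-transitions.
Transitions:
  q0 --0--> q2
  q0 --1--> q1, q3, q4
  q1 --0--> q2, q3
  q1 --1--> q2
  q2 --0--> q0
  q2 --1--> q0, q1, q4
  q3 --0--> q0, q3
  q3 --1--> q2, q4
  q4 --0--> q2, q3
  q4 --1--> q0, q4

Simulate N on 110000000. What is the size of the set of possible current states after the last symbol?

Start: {q0}
read 1: {q1, q3, q4}
read 1: {q0, q2, q4}
read 0: {q0, q2, q3}
read 0: {q0, q2, q3}
read 0: {q0, q2, q3}
read 0: {q0, q2, q3}
read 0: {q0, q2, q3}
read 0: {q0, q2, q3}
read 0: {q0, q2, q3}
Final reachable set {q0, q2, q3} has 3 states.

3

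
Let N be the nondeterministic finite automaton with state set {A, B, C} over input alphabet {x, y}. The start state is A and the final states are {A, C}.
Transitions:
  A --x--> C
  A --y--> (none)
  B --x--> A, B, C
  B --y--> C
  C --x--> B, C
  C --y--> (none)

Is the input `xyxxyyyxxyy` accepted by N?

Start: {A}
read x: {C}
read y: {}
The reachable set is empty and stays empty for the remaining 9 symbols.
Reachable ∩ accepting = {} — empty.

rejected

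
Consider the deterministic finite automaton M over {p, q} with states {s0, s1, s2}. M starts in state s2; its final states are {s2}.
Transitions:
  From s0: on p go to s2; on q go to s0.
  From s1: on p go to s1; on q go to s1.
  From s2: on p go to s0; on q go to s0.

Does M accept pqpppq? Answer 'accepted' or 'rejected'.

rejected

s2 --p--> s0
s0 --q--> s0
s0 --p--> s2
s2 --p--> s0
s0 --p--> s2
s2 --q--> s0
End in state s0, which is not an accepting state.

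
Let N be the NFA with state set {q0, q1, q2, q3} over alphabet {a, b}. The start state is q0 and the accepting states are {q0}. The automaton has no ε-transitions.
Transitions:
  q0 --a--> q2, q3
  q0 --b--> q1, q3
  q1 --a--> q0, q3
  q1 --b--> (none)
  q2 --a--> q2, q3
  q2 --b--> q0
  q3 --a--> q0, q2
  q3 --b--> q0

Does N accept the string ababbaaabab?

Start: {q0}
read a: {q2, q3}
read b: {q0}
read a: {q2, q3}
read b: {q0}
read b: {q1, q3}
read a: {q0, q2, q3}
read a: {q0, q2, q3}
read a: {q0, q2, q3}
read b: {q0, q1, q3}
read a: {q0, q2, q3}
read b: {q0, q1, q3}
Reachable ∩ accepting = {q0} — nonempty.

accepted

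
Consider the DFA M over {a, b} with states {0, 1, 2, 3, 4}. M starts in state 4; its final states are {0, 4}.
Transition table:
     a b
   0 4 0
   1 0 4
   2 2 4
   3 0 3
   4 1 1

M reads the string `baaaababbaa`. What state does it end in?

0

4 --b--> 1
1 --a--> 0
0 --a--> 4
4 --a--> 1
1 --a--> 0
0 --b--> 0
0 --a--> 4
4 --b--> 1
1 --b--> 4
4 --a--> 1
1 --a--> 0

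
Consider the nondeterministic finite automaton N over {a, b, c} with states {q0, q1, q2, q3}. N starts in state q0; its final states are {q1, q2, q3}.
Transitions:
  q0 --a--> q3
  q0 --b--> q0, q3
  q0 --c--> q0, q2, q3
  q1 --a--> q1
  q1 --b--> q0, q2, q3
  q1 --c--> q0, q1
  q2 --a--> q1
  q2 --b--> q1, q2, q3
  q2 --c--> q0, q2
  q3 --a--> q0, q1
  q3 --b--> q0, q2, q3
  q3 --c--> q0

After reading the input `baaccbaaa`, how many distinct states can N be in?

3

Start: {q0}
read b: {q0, q3}
read a: {q0, q1, q3}
read a: {q0, q1, q3}
read c: {q0, q1, q2, q3}
read c: {q0, q1, q2, q3}
read b: {q0, q1, q2, q3}
read a: {q0, q1, q3}
read a: {q0, q1, q3}
read a: {q0, q1, q3}
Final reachable set {q0, q1, q3} has 3 states.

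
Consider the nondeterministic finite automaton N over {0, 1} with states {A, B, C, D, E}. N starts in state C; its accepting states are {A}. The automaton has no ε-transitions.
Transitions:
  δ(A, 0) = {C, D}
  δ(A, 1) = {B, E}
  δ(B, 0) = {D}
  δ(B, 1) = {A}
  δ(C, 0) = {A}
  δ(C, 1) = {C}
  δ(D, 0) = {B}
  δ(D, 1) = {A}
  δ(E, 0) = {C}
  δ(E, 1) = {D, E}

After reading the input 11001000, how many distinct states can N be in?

Start: {C}
read 1: {C}
read 1: {C}
read 0: {A}
read 0: {C, D}
read 1: {A, C}
read 0: {A, C, D}
read 0: {A, B, C, D}
read 0: {A, B, C, D}
Final reachable set {A, B, C, D} has 4 states.

4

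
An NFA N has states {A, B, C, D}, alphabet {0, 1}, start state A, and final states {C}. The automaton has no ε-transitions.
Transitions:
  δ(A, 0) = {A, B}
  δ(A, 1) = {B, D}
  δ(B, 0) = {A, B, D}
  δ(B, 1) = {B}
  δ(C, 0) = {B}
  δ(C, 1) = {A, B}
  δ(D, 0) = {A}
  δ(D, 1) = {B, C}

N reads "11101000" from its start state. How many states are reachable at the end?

3

Start: {A}
read 1: {B, D}
read 1: {B, C}
read 1: {A, B}
read 0: {A, B, D}
read 1: {B, C, D}
read 0: {A, B, D}
read 0: {A, B, D}
read 0: {A, B, D}
Final reachable set {A, B, D} has 3 states.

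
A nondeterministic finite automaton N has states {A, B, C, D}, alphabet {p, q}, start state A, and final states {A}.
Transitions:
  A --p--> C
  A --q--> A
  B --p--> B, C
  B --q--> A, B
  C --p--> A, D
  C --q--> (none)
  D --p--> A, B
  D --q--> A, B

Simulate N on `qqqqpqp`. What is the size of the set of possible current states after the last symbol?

Start: {A}
read q: {A}
read q: {A}
read q: {A}
read q: {A}
read p: {C}
read q: {}
The reachable set is empty and stays empty for the remaining 1 symbol.
Final reachable set {} has 0 states.

0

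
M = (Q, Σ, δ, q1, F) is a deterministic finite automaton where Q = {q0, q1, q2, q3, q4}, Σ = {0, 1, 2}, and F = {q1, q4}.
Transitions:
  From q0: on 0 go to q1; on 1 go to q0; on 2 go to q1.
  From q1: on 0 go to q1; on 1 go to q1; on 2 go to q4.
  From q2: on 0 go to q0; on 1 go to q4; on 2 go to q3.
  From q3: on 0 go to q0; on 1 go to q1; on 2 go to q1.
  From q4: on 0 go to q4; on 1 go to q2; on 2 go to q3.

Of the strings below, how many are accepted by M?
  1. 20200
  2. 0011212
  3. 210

20200: accepted
0011212: rejected
210: rejected

1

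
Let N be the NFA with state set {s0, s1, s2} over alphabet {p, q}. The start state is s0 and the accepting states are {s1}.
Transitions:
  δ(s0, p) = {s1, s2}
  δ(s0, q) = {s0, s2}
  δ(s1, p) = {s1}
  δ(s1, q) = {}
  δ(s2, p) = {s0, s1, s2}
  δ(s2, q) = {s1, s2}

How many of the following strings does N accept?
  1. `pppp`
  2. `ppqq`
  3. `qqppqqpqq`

3

`pppp`: accepted
`ppqq`: accepted
`qqppqqpqq`: accepted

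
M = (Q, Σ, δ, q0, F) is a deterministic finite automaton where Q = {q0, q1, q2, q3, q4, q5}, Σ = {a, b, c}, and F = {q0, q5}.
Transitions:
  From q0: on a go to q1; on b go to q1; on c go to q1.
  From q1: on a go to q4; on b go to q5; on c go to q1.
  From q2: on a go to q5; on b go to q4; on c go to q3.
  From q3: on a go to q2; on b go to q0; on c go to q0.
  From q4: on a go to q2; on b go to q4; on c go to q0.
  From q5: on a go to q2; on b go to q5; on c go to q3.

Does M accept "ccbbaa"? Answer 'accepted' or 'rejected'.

q0 --c--> q1
q1 --c--> q1
q1 --b--> q5
q5 --b--> q5
q5 --a--> q2
q2 --a--> q5
End in state q5, which is an accepting state.

accepted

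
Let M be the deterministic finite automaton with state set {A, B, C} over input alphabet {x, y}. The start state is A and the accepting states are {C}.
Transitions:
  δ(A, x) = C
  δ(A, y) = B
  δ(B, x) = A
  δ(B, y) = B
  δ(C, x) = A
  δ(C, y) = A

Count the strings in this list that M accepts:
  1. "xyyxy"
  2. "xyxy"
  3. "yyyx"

0

"xyyxy": rejected
"xyxy": rejected
"yyyx": rejected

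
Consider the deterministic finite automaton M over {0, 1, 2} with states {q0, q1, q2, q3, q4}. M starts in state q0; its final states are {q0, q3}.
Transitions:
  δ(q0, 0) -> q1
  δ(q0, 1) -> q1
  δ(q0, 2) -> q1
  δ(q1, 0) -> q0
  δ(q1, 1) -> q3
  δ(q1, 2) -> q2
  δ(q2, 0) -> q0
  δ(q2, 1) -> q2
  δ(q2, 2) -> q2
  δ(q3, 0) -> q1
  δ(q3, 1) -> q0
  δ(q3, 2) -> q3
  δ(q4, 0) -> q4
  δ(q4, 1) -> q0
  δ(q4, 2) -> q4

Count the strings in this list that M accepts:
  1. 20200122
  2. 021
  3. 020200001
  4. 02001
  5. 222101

3

20200122: accepted
021: rejected
020200001: accepted
02001: accepted
222101: rejected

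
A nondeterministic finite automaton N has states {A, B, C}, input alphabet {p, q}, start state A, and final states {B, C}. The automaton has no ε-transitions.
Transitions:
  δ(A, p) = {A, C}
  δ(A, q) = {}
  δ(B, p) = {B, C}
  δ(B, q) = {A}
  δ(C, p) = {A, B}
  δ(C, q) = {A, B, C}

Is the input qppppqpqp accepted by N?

Start: {A}
read q: {}
The reachable set is empty and stays empty for the remaining 8 symbols.
Reachable ∩ accepting = {} — empty.

rejected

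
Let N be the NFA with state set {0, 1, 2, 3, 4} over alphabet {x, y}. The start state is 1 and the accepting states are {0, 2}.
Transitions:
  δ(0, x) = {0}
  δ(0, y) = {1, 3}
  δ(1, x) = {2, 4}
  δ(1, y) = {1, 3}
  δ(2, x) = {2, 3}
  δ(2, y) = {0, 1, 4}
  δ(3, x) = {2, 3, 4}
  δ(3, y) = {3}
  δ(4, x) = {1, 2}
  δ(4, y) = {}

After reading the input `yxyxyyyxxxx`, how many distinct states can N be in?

Start: {1}
read y: {1, 3}
read x: {2, 3, 4}
read y: {0, 1, 3, 4}
read x: {0, 1, 2, 3, 4}
read y: {0, 1, 3, 4}
read y: {1, 3}
read y: {1, 3}
read x: {2, 3, 4}
read x: {1, 2, 3, 4}
read x: {1, 2, 3, 4}
read x: {1, 2, 3, 4}
Final reachable set {1, 2, 3, 4} has 4 states.

4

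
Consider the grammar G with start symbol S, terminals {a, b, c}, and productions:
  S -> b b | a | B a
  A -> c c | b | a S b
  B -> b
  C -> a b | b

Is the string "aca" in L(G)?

no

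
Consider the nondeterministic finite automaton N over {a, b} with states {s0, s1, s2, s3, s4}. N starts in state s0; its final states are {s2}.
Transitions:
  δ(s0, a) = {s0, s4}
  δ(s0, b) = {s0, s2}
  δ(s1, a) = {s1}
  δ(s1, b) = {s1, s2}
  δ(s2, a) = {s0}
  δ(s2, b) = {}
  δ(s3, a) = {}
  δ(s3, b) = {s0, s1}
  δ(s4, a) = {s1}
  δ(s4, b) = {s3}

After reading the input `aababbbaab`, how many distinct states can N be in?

Start: {s0}
read a: {s0, s4}
read a: {s0, s1, s4}
read b: {s0, s1, s2, s3}
read a: {s0, s1, s4}
read b: {s0, s1, s2, s3}
read b: {s0, s1, s2}
read b: {s0, s1, s2}
read a: {s0, s1, s4}
read a: {s0, s1, s4}
read b: {s0, s1, s2, s3}
Final reachable set {s0, s1, s2, s3} has 4 states.

4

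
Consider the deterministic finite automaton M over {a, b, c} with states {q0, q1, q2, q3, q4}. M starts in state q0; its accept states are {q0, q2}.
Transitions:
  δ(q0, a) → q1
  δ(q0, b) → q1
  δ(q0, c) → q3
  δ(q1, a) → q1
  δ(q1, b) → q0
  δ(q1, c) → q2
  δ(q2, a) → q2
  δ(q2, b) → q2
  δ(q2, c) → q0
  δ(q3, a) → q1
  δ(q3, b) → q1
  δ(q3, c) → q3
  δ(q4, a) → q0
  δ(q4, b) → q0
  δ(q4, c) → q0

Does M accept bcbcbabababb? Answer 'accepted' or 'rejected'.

rejected

q0 --b--> q1
q1 --c--> q2
q2 --b--> q2
q2 --c--> q0
q0 --b--> q1
q1 --a--> q1
q1 --b--> q0
q0 --a--> q1
q1 --b--> q0
q0 --a--> q1
q1 --b--> q0
q0 --b--> q1
End in state q1, which is not an accepting state.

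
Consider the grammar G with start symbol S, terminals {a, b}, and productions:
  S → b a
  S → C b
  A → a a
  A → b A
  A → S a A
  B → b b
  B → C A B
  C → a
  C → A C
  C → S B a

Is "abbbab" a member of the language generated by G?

S ⇒ Cb ⇒ SBab ⇒ CbBab ⇒ abBab ⇒ abbbab

yes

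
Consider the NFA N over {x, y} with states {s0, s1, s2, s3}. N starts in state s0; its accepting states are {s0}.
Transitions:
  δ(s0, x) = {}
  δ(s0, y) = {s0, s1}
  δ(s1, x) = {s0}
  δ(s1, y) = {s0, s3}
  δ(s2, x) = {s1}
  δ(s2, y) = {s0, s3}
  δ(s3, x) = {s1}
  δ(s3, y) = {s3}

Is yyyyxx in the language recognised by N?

Start: {s0}
read y: {s0, s1}
read y: {s0, s1, s3}
read y: {s0, s1, s3}
read y: {s0, s1, s3}
read x: {s0, s1}
read x: {s0}
Reachable ∩ accepting = {s0} — nonempty.

accepted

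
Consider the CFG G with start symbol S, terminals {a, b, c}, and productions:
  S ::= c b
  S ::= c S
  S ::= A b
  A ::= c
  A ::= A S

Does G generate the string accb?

no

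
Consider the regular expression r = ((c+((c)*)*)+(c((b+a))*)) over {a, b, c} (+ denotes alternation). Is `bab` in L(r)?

Neither (c+((c)*)*) nor (c((b+a))*) matches bab.

no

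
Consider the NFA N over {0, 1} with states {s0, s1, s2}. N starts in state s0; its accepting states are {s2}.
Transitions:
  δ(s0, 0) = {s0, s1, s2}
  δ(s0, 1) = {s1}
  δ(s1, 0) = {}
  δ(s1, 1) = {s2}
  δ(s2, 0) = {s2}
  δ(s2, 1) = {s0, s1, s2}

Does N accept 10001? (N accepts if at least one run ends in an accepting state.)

Start: {s0}
read 1: {s1}
read 0: {}
The reachable set is empty and stays empty for the remaining 3 symbols.
Reachable ∩ accepting = {} — empty.

rejected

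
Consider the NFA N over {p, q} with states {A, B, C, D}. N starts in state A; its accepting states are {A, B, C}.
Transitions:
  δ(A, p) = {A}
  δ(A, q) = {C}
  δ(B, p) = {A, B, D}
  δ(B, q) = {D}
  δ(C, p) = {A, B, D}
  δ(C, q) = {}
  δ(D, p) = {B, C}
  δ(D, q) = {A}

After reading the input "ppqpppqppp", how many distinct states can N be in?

4

Start: {A}
read p: {A}
read p: {A}
read q: {C}
read p: {A, B, D}
read p: {A, B, C, D}
read p: {A, B, C, D}
read q: {A, C, D}
read p: {A, B, C, D}
read p: {A, B, C, D}
read p: {A, B, C, D}
Final reachable set {A, B, C, D} has 4 states.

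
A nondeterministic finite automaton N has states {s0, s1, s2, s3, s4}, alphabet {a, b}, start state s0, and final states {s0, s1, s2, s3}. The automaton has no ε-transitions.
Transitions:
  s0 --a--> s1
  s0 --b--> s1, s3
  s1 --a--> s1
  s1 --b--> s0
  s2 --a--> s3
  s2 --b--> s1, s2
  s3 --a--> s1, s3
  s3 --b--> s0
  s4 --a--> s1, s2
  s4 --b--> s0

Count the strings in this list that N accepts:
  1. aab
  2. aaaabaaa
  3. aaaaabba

3

aab: accepted
aaaabaaa: accepted
aaaaabba: accepted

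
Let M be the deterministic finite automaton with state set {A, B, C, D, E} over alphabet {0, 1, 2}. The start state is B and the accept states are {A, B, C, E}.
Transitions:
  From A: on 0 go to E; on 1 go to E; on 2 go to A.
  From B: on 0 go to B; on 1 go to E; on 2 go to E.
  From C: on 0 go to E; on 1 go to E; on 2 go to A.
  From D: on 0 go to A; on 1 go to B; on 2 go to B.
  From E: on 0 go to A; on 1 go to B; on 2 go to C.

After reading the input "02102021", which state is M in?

B --0--> B
B --2--> E
E --1--> B
B --0--> B
B --2--> E
E --0--> A
A --2--> A
A --1--> E

E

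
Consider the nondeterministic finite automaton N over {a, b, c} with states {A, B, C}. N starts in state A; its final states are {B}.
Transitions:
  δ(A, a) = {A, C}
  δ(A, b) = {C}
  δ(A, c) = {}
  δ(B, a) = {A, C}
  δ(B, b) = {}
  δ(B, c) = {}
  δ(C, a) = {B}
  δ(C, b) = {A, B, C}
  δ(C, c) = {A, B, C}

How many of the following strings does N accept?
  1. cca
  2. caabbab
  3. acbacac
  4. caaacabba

cca: rejected
caabbab: rejected
acbacac: accepted
caaacabba: rejected

1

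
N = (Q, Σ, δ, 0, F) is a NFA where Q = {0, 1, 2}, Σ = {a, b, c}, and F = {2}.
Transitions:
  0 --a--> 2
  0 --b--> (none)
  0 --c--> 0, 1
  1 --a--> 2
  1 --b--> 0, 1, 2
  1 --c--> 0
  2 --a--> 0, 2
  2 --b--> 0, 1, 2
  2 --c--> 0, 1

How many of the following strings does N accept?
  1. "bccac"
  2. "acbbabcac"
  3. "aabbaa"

"bccac": rejected
"acbbabcac": rejected
"aabbaa": accepted

1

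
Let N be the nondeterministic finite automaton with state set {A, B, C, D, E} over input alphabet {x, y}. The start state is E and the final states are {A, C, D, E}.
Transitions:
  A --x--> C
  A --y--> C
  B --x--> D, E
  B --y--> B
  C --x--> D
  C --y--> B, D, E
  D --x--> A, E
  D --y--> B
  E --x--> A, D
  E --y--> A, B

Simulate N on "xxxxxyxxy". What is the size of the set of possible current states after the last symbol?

5

Start: {E}
read x: {A, D}
read x: {A, C, E}
read x: {A, C, D}
read x: {A, C, D, E}
read x: {A, C, D, E}
read y: {A, B, C, D, E}
read x: {A, C, D, E}
read x: {A, C, D, E}
read y: {A, B, C, D, E}
Final reachable set {A, B, C, D, E} has 5 states.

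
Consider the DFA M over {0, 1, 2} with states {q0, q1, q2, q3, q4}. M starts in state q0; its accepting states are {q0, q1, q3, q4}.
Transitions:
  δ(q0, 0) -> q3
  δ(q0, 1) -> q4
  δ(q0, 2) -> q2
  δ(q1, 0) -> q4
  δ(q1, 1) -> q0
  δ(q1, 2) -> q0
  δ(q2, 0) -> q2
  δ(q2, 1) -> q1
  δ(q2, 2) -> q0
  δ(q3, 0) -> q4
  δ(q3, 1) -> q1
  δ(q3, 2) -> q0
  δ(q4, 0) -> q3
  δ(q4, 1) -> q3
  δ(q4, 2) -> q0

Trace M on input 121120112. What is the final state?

q0 --1--> q4
q4 --2--> q0
q0 --1--> q4
q4 --1--> q3
q3 --2--> q0
q0 --0--> q3
q3 --1--> q1
q1 --1--> q0
q0 --2--> q2

q2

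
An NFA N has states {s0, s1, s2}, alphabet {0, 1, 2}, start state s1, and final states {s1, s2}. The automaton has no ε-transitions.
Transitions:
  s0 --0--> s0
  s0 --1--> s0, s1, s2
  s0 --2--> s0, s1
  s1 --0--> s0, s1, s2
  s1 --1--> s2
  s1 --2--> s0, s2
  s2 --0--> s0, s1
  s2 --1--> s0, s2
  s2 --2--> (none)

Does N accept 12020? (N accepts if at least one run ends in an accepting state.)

Start: {s1}
read 1: {s2}
read 2: {}
The reachable set is empty and stays empty for the remaining 3 symbols.
Reachable ∩ accepting = {} — empty.

rejected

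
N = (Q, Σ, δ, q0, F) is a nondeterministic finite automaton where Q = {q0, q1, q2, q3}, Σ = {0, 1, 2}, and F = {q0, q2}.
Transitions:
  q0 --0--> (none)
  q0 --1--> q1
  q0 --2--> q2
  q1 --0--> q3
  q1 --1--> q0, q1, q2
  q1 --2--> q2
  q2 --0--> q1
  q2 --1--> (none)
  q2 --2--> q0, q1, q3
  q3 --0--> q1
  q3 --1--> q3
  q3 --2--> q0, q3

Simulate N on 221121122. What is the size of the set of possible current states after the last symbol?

4

Start: {q0}
read 2: {q2}
read 2: {q0, q1, q3}
read 1: {q0, q1, q2, q3}
read 1: {q0, q1, q2, q3}
read 2: {q0, q1, q2, q3}
read 1: {q0, q1, q2, q3}
read 1: {q0, q1, q2, q3}
read 2: {q0, q1, q2, q3}
read 2: {q0, q1, q2, q3}
Final reachable set {q0, q1, q2, q3} has 4 states.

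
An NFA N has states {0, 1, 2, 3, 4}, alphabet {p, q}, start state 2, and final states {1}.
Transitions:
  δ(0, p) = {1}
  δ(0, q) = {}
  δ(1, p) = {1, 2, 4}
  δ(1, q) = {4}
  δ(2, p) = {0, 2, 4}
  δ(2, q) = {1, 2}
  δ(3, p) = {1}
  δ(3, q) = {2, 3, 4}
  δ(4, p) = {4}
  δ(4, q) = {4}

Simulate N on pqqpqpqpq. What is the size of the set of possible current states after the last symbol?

Start: {2}
read p: {0, 2, 4}
read q: {1, 2, 4}
read q: {1, 2, 4}
read p: {0, 1, 2, 4}
read q: {1, 2, 4}
read p: {0, 1, 2, 4}
read q: {1, 2, 4}
read p: {0, 1, 2, 4}
read q: {1, 2, 4}
Final reachable set {1, 2, 4} has 3 states.

3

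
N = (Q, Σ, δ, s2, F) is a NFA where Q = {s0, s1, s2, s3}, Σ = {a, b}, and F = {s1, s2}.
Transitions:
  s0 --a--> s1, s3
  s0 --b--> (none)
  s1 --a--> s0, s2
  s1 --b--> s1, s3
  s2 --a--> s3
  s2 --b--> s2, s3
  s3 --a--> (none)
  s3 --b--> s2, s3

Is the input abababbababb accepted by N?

accepted

Start: {s2}
read a: {s3}
read b: {s2, s3}
read a: {s3}
read b: {s2, s3}
read a: {s3}
read b: {s2, s3}
read b: {s2, s3}
read a: {s3}
read b: {s2, s3}
read a: {s3}
read b: {s2, s3}
read b: {s2, s3}
Reachable ∩ accepting = {s2} — nonempty.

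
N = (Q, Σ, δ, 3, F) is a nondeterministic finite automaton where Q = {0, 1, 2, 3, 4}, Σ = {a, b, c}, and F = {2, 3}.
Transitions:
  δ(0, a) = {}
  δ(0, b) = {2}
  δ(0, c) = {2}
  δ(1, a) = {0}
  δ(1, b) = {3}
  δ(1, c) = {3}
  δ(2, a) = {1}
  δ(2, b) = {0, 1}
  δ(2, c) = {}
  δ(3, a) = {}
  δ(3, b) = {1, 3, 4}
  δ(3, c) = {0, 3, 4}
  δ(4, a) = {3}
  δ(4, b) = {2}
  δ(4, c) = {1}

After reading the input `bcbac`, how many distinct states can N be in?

4

Start: {3}
read b: {1, 3, 4}
read c: {0, 1, 3, 4}
read b: {1, 2, 3, 4}
read a: {0, 1, 3}
read c: {0, 2, 3, 4}
Final reachable set {0, 2, 3, 4} has 4 states.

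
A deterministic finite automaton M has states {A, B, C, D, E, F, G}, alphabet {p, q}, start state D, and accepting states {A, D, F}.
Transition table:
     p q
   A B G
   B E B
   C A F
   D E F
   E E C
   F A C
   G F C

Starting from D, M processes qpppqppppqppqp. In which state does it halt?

D --q--> F
F --p--> A
A --p--> B
B --p--> E
E --q--> C
C --p--> A
A --p--> B
B --p--> E
E --p--> E
E --q--> C
C --p--> A
A --p--> B
B --q--> B
B --p--> E

E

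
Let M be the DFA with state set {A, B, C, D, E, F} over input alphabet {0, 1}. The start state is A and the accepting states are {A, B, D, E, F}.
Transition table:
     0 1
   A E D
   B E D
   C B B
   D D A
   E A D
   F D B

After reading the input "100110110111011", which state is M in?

A

A --1--> D
D --0--> D
D --0--> D
D --1--> A
A --1--> D
D --0--> D
D --1--> A
A --1--> D
D --0--> D
D --1--> A
A --1--> D
D --1--> A
A --0--> E
E --1--> D
D --1--> A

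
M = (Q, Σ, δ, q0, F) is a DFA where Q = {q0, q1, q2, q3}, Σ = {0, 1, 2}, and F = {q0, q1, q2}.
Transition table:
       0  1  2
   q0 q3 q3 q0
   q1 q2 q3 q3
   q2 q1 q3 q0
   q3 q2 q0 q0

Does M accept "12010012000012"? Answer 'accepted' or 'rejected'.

accepted

q0 --1--> q3
q3 --2--> q0
q0 --0--> q3
q3 --1--> q0
q0 --0--> q3
q3 --0--> q2
q2 --1--> q3
q3 --2--> q0
q0 --0--> q3
q3 --0--> q2
q2 --0--> q1
q1 --0--> q2
q2 --1--> q3
q3 --2--> q0
End in state q0, which is an accepting state.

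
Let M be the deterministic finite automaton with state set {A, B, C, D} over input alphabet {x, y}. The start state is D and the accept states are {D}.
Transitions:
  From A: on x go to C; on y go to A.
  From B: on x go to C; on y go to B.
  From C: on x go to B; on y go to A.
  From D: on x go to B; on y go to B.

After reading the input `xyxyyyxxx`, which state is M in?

C

D --x--> B
B --y--> B
B --x--> C
C --y--> A
A --y--> A
A --y--> A
A --x--> C
C --x--> B
B --x--> C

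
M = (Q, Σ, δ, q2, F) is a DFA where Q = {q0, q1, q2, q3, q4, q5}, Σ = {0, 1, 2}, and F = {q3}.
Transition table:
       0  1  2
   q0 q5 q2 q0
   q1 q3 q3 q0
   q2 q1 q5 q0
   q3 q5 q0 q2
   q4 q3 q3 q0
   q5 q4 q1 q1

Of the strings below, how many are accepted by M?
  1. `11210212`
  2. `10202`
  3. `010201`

`11210212`: rejected
`10202`: rejected
`010201`: rejected

0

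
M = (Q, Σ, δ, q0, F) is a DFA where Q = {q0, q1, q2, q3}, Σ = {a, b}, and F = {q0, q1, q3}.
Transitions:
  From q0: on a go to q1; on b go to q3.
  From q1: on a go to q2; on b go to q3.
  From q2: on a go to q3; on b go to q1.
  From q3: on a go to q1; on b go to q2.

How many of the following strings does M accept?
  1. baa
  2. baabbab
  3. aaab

baa: rejected
baabbab: accepted
aaab: rejected

1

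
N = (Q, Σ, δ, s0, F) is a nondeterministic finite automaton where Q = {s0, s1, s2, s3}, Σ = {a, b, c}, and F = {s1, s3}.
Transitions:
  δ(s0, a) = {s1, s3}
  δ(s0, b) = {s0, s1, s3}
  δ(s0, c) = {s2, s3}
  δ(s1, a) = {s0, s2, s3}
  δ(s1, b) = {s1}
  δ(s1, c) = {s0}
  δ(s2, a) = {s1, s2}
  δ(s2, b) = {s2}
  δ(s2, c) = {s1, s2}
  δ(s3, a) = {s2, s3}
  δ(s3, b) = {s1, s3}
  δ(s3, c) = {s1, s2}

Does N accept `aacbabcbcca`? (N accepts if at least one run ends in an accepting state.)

Start: {s0}
read a: {s1, s3}
read a: {s0, s2, s3}
read c: {s1, s2, s3}
read b: {s1, s2, s3}
read a: {s0, s1, s2, s3}
read b: {s0, s1, s2, s3}
read c: {s0, s1, s2, s3}
read b: {s0, s1, s2, s3}
read c: {s0, s1, s2, s3}
read c: {s0, s1, s2, s3}
read a: {s0, s1, s2, s3}
Reachable ∩ accepting = {s1, s3} — nonempty.

accepted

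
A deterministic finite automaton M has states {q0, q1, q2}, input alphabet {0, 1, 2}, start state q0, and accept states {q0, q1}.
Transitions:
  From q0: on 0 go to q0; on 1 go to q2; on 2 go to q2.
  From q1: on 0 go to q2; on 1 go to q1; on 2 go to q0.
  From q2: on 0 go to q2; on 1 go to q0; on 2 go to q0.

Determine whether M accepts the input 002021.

q0 --0--> q0
q0 --0--> q0
q0 --2--> q2
q2 --0--> q2
q2 --2--> q0
q0 --1--> q2
End in state q2, which is not an accepting state.

rejected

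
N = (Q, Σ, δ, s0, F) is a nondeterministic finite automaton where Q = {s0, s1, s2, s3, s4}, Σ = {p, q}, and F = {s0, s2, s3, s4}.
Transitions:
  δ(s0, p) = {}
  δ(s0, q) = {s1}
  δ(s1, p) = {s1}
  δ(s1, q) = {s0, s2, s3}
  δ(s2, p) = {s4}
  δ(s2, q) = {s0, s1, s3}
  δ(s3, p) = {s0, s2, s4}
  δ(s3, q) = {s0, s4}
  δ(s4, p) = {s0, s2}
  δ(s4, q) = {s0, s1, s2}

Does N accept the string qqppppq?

Start: {s0}
read q: {s1}
read q: {s0, s2, s3}
read p: {s0, s2, s4}
read p: {s0, s2, s4}
read p: {s0, s2, s4}
read p: {s0, s2, s4}
read q: {s0, s1, s2, s3}
Reachable ∩ accepting = {s0, s2, s3} — nonempty.

accepted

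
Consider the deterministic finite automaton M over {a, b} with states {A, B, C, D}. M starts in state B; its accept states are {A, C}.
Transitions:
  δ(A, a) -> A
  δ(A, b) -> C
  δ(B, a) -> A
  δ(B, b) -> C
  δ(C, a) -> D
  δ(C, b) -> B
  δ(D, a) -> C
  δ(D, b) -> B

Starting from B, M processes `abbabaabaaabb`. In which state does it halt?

B

B --a--> A
A --b--> C
C --b--> B
B --a--> A
A --b--> C
C --a--> D
D --a--> C
C --b--> B
B --a--> A
A --a--> A
A --a--> A
A --b--> C
C --b--> B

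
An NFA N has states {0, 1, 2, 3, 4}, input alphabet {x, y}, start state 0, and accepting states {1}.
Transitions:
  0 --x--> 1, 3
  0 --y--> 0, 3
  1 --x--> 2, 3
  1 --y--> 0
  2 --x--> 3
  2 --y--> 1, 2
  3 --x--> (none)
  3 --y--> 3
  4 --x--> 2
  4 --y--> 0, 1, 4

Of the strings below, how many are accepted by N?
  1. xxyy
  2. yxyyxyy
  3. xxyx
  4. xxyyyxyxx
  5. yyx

xxyy: accepted
yxyyxyy: rejected
xxyx: rejected
xxyyyxyxx: rejected
yyx: accepted

2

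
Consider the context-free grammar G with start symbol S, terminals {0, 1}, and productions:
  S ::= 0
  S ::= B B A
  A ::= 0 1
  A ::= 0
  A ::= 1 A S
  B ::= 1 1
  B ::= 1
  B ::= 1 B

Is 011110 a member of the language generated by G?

no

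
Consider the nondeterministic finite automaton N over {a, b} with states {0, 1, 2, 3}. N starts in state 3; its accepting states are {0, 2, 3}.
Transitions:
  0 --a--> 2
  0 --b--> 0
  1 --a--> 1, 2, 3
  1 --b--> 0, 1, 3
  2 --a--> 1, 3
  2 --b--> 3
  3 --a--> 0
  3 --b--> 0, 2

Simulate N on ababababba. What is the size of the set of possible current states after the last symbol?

3

Start: {3}
read a: {0}
read b: {0}
read a: {2}
read b: {3}
read a: {0}
read b: {0}
read a: {2}
read b: {3}
read b: {0, 2}
read a: {1, 2, 3}
Final reachable set {1, 2, 3} has 3 states.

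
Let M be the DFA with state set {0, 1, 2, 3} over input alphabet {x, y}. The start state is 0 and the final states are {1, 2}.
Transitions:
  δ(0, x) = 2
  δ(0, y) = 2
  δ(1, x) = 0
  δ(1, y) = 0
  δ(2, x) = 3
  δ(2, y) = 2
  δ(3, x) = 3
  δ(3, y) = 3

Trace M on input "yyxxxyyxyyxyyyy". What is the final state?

3

0 --y--> 2
2 --y--> 2
2 --x--> 3
3 --x--> 3
3 --x--> 3
3 --y--> 3
3 --y--> 3
3 --x--> 3
3 --y--> 3
3 --y--> 3
3 --x--> 3
3 --y--> 3
3 --y--> 3
3 --y--> 3
3 --y--> 3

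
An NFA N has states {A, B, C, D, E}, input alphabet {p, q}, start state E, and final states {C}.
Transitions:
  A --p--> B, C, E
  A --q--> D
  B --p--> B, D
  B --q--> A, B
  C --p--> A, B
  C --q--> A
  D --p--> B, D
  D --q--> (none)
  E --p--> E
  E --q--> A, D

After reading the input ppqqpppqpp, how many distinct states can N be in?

Start: {E}
read p: {E}
read p: {E}
read q: {A, D}
read q: {D}
read p: {B, D}
read p: {B, D}
read p: {B, D}
read q: {A, B}
read p: {B, C, D, E}
read p: {A, B, D, E}
Final reachable set {A, B, D, E} has 4 states.

4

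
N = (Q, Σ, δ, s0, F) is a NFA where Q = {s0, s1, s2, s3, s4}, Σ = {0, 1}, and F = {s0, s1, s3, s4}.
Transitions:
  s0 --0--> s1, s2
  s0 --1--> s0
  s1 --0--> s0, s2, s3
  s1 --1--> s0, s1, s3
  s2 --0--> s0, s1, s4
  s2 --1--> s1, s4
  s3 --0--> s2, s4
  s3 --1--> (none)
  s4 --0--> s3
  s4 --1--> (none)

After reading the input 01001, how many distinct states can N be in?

Start: {s0}
read 0: {s1, s2}
read 1: {s0, s1, s3, s4}
read 0: {s0, s1, s2, s3, s4}
read 0: {s0, s1, s2, s3, s4}
read 1: {s0, s1, s3, s4}
Final reachable set {s0, s1, s3, s4} has 4 states.

4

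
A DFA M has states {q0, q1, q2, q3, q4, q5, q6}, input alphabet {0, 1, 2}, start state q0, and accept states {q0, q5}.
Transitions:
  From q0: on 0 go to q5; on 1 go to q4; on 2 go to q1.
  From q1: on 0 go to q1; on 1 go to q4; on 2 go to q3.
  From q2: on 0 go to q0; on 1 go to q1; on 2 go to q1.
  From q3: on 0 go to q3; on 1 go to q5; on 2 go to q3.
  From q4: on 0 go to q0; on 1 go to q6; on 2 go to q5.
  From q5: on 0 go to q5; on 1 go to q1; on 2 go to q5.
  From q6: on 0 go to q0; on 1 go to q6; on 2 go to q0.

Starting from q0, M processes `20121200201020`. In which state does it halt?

q0 --2--> q1
q1 --0--> q1
q1 --1--> q4
q4 --2--> q5
q5 --1--> q1
q1 --2--> q3
q3 --0--> q3
q3 --0--> q3
q3 --2--> q3
q3 --0--> q3
q3 --1--> q5
q5 --0--> q5
q5 --2--> q5
q5 --0--> q5

q5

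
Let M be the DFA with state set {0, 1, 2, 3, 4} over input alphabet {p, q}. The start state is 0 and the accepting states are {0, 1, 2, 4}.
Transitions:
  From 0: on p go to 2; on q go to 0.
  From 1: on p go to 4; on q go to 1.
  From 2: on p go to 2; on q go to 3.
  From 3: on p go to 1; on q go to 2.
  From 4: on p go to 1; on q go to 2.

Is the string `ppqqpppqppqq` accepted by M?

0 --p--> 2
2 --p--> 2
2 --q--> 3
3 --q--> 2
2 --p--> 2
2 --p--> 2
2 --p--> 2
2 --q--> 3
3 --p--> 1
1 --p--> 4
4 --q--> 2
2 --q--> 3
End in state 3, which is not an accepting state.

rejected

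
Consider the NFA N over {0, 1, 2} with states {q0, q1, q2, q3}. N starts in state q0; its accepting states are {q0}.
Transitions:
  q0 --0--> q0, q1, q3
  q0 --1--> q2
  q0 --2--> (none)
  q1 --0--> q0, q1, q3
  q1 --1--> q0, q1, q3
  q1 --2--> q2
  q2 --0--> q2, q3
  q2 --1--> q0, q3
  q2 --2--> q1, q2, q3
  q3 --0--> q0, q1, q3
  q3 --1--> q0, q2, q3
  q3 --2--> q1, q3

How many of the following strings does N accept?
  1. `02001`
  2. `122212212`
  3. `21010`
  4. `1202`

1

`02001`: accepted
`122212212`: rejected
`21010`: rejected
`1202`: rejected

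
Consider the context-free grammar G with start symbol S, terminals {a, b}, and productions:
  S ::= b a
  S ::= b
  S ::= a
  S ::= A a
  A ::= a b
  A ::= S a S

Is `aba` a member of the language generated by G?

S ⇒ Aa ⇒ aba

yes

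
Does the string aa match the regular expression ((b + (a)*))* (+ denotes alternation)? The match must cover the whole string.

yes

Split into 2 pieces a · a; each matches (b+(a)*).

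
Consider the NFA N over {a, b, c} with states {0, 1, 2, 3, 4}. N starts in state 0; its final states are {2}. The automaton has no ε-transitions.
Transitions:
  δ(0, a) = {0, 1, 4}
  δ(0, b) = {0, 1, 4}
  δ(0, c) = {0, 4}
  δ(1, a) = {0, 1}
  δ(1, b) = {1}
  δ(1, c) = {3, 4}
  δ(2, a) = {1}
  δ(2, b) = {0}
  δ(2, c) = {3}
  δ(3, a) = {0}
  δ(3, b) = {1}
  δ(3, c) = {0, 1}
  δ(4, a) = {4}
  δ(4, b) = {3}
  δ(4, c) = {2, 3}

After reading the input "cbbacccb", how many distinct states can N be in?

Start: {0}
read c: {0, 4}
read b: {0, 1, 3, 4}
read b: {0, 1, 3, 4}
read a: {0, 1, 4}
read c: {0, 2, 3, 4}
read c: {0, 1, 2, 3, 4}
read c: {0, 1, 2, 3, 4}
read b: {0, 1, 3, 4}
Final reachable set {0, 1, 3, 4} has 4 states.

4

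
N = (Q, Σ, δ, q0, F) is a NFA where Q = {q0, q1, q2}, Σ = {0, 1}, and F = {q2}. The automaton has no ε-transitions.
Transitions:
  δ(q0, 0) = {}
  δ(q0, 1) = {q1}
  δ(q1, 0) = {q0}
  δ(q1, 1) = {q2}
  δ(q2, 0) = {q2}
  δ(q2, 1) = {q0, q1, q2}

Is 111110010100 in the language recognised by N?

Start: {q0}
read 1: {q1}
read 1: {q2}
read 1: {q0, q1, q2}
read 1: {q0, q1, q2}
read 1: {q0, q1, q2}
read 0: {q0, q2}
read 0: {q2}
read 1: {q0, q1, q2}
read 0: {q0, q2}
read 1: {q0, q1, q2}
read 0: {q0, q2}
read 0: {q2}
Reachable ∩ accepting = {q2} — nonempty.

accepted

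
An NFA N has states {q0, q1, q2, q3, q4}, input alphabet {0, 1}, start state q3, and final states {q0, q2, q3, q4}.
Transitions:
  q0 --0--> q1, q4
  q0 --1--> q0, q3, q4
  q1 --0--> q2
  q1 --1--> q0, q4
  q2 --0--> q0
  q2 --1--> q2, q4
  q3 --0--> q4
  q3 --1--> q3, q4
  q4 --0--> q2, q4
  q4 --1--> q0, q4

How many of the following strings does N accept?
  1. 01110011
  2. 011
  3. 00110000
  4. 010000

01110011: accepted
011: accepted
00110000: accepted
010000: accepted

4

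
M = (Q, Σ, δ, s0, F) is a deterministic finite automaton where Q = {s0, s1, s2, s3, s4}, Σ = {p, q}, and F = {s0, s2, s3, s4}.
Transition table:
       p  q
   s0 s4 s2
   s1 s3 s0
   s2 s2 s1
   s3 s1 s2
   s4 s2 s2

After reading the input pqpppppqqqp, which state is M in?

s2

s0 --p--> s4
s4 --q--> s2
s2 --p--> s2
s2 --p--> s2
s2 --p--> s2
s2 --p--> s2
s2 --p--> s2
s2 --q--> s1
s1 --q--> s0
s0 --q--> s2
s2 --p--> s2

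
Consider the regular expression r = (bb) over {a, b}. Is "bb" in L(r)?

yes

Split as b·b: b matches b and b matches b.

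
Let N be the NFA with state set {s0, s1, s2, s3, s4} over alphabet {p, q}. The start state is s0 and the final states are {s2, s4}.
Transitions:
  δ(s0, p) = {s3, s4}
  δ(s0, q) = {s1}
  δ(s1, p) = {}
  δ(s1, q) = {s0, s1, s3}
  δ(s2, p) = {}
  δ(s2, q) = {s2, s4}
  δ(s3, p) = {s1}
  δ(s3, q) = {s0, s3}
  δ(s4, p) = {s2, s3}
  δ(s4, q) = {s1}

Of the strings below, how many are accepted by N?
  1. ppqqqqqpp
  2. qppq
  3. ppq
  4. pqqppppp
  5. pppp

ppqqqqqpp: accepted
qppq: rejected
ppq: accepted
pqqppppp: rejected
pppp: rejected

2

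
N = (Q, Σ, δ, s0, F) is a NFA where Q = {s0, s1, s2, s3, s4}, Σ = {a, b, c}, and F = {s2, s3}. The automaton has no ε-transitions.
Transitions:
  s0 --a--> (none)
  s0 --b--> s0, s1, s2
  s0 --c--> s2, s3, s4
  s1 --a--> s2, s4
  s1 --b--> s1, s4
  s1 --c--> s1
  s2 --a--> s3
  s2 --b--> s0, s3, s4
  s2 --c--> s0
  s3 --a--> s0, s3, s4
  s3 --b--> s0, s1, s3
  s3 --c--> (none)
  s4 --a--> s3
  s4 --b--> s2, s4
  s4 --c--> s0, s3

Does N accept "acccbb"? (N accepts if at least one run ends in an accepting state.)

Start: {s0}
read a: {}
The reachable set is empty and stays empty for the remaining 5 symbols.
Reachable ∩ accepting = {} — empty.

rejected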